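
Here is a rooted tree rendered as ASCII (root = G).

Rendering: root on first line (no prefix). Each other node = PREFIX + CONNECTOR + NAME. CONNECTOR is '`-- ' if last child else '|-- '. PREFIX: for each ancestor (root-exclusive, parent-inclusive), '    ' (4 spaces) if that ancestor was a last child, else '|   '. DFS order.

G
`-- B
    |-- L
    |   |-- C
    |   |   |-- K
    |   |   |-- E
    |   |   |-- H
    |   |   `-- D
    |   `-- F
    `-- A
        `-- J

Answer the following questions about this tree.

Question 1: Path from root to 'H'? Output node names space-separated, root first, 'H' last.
Answer: G B L C H

Derivation:
Walk down from root: G -> B -> L -> C -> H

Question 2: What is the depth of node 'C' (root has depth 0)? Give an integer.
Answer: 3

Derivation:
Path from root to C: G -> B -> L -> C
Depth = number of edges = 3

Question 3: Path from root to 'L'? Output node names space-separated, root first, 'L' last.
Answer: G B L

Derivation:
Walk down from root: G -> B -> L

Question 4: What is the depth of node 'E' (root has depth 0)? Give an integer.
Path from root to E: G -> B -> L -> C -> E
Depth = number of edges = 4

Answer: 4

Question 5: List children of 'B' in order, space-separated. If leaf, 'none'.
Answer: L A

Derivation:
Node B's children (from adjacency): L, A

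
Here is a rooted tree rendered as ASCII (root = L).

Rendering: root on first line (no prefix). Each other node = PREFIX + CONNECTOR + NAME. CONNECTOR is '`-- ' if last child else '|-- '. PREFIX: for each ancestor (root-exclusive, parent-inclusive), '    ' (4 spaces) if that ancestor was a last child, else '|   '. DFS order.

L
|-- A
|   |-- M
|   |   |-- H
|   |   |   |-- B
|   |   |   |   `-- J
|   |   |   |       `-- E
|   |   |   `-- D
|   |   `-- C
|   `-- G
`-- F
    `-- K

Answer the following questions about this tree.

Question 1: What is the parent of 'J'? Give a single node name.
Answer: B

Derivation:
Scan adjacency: J appears as child of B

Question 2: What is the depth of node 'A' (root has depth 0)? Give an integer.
Answer: 1

Derivation:
Path from root to A: L -> A
Depth = number of edges = 1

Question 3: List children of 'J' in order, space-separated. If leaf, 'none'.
Answer: E

Derivation:
Node J's children (from adjacency): E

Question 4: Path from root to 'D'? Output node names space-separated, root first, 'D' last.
Walk down from root: L -> A -> M -> H -> D

Answer: L A M H D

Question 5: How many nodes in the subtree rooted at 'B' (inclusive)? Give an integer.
Answer: 3

Derivation:
Subtree rooted at B contains: B, E, J
Count = 3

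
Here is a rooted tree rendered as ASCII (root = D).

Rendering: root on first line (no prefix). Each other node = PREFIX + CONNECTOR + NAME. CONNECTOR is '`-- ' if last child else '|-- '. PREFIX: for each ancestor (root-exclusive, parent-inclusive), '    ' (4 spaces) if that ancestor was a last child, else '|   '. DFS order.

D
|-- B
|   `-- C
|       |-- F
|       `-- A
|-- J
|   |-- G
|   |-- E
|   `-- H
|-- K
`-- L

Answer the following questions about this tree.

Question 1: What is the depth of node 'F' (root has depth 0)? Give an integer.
Answer: 3

Derivation:
Path from root to F: D -> B -> C -> F
Depth = number of edges = 3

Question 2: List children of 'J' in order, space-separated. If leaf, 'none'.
Answer: G E H

Derivation:
Node J's children (from adjacency): G, E, H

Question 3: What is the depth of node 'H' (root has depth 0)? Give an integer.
Answer: 2

Derivation:
Path from root to H: D -> J -> H
Depth = number of edges = 2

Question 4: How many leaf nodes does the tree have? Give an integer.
Answer: 7

Derivation:
Leaves (nodes with no children): A, E, F, G, H, K, L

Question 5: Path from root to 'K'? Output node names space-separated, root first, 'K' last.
Walk down from root: D -> K

Answer: D K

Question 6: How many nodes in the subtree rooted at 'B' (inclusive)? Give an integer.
Answer: 4

Derivation:
Subtree rooted at B contains: A, B, C, F
Count = 4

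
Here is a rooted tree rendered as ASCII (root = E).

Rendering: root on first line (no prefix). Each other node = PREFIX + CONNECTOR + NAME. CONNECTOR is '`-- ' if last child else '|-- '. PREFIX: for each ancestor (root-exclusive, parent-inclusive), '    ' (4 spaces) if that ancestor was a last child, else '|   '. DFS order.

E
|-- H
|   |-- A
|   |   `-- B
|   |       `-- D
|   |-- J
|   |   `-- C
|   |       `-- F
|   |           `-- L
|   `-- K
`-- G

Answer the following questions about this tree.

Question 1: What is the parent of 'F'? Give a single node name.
Answer: C

Derivation:
Scan adjacency: F appears as child of C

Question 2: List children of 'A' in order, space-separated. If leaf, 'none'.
Answer: B

Derivation:
Node A's children (from adjacency): B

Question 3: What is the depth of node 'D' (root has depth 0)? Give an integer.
Answer: 4

Derivation:
Path from root to D: E -> H -> A -> B -> D
Depth = number of edges = 4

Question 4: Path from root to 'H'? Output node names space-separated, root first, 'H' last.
Walk down from root: E -> H

Answer: E H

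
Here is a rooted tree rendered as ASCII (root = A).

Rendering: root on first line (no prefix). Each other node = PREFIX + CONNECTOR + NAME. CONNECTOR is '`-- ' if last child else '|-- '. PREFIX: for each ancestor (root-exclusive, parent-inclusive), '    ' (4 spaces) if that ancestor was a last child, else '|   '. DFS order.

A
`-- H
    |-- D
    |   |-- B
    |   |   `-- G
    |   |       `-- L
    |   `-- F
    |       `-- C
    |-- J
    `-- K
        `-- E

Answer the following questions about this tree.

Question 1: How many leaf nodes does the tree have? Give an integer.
Answer: 4

Derivation:
Leaves (nodes with no children): C, E, J, L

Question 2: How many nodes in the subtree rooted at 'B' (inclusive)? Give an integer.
Answer: 3

Derivation:
Subtree rooted at B contains: B, G, L
Count = 3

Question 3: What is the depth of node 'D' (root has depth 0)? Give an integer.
Answer: 2

Derivation:
Path from root to D: A -> H -> D
Depth = number of edges = 2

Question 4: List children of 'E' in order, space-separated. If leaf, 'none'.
Answer: none

Derivation:
Node E's children (from adjacency): (leaf)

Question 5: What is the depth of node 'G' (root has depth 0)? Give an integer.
Path from root to G: A -> H -> D -> B -> G
Depth = number of edges = 4

Answer: 4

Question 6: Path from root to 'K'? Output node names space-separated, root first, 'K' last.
Walk down from root: A -> H -> K

Answer: A H K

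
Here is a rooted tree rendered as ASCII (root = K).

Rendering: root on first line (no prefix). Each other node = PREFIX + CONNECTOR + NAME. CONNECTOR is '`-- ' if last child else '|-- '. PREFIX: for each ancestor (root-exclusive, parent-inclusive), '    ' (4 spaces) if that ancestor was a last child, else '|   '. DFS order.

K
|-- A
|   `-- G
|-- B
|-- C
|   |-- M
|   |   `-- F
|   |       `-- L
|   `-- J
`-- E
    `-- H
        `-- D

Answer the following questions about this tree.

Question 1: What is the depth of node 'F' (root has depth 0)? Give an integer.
Path from root to F: K -> C -> M -> F
Depth = number of edges = 3

Answer: 3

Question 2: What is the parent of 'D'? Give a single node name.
Scan adjacency: D appears as child of H

Answer: H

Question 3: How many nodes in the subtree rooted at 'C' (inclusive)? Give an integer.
Subtree rooted at C contains: C, F, J, L, M
Count = 5

Answer: 5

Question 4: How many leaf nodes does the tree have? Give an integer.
Answer: 5

Derivation:
Leaves (nodes with no children): B, D, G, J, L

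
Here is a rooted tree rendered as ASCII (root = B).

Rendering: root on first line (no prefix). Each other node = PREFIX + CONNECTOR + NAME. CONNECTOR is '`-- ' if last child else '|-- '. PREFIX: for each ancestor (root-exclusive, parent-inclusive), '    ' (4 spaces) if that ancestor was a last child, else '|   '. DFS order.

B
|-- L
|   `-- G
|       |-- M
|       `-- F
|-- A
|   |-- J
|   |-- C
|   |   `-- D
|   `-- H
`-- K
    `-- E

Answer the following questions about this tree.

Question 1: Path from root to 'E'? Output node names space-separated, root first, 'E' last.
Walk down from root: B -> K -> E

Answer: B K E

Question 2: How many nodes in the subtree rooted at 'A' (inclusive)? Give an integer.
Answer: 5

Derivation:
Subtree rooted at A contains: A, C, D, H, J
Count = 5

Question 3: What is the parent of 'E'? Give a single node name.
Answer: K

Derivation:
Scan adjacency: E appears as child of K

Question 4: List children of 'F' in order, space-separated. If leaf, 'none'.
Answer: none

Derivation:
Node F's children (from adjacency): (leaf)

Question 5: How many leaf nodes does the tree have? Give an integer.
Answer: 6

Derivation:
Leaves (nodes with no children): D, E, F, H, J, M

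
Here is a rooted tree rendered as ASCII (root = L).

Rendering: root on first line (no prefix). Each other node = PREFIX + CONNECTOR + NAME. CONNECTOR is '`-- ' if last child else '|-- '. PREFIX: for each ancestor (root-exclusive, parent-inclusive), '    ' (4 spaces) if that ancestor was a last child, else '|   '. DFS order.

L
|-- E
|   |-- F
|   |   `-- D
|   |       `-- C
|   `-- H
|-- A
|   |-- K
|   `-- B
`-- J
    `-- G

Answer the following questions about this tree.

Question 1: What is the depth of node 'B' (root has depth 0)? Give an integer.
Answer: 2

Derivation:
Path from root to B: L -> A -> B
Depth = number of edges = 2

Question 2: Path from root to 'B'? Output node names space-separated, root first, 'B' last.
Walk down from root: L -> A -> B

Answer: L A B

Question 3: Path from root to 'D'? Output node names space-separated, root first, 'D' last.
Answer: L E F D

Derivation:
Walk down from root: L -> E -> F -> D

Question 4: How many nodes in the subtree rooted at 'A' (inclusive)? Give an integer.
Answer: 3

Derivation:
Subtree rooted at A contains: A, B, K
Count = 3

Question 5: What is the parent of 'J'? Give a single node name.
Answer: L

Derivation:
Scan adjacency: J appears as child of L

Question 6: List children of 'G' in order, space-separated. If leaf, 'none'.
Node G's children (from adjacency): (leaf)

Answer: none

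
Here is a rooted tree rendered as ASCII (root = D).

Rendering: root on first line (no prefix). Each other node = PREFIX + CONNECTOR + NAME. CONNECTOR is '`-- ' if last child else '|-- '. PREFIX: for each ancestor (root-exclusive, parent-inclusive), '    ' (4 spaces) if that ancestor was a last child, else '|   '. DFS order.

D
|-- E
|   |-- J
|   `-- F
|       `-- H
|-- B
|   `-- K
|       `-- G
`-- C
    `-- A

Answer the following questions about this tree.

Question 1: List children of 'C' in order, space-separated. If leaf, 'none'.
Node C's children (from adjacency): A

Answer: A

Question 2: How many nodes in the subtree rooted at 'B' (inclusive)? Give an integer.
Answer: 3

Derivation:
Subtree rooted at B contains: B, G, K
Count = 3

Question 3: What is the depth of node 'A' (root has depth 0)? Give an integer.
Path from root to A: D -> C -> A
Depth = number of edges = 2

Answer: 2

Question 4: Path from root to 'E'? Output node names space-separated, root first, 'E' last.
Answer: D E

Derivation:
Walk down from root: D -> E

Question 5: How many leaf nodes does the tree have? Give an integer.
Answer: 4

Derivation:
Leaves (nodes with no children): A, G, H, J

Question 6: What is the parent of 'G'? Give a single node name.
Answer: K

Derivation:
Scan adjacency: G appears as child of K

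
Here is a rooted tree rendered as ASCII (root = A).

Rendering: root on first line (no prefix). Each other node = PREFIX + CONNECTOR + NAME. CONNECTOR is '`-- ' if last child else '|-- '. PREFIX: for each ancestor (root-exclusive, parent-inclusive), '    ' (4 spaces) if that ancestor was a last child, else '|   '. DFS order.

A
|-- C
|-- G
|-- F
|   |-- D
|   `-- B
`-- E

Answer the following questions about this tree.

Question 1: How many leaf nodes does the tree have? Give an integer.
Leaves (nodes with no children): B, C, D, E, G

Answer: 5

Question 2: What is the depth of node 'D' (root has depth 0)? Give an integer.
Path from root to D: A -> F -> D
Depth = number of edges = 2

Answer: 2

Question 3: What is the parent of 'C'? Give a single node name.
Answer: A

Derivation:
Scan adjacency: C appears as child of A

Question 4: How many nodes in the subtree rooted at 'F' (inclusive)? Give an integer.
Subtree rooted at F contains: B, D, F
Count = 3

Answer: 3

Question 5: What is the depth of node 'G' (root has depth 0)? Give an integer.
Path from root to G: A -> G
Depth = number of edges = 1

Answer: 1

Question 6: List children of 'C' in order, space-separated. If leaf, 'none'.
Node C's children (from adjacency): (leaf)

Answer: none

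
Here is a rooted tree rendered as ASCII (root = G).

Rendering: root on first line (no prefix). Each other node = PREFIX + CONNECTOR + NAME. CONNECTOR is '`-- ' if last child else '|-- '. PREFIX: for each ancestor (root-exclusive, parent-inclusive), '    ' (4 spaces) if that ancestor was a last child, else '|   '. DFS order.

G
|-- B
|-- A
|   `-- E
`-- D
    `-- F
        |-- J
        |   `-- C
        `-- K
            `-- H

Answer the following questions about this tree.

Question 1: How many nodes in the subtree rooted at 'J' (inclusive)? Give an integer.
Subtree rooted at J contains: C, J
Count = 2

Answer: 2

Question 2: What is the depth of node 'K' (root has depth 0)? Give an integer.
Answer: 3

Derivation:
Path from root to K: G -> D -> F -> K
Depth = number of edges = 3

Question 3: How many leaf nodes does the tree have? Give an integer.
Leaves (nodes with no children): B, C, E, H

Answer: 4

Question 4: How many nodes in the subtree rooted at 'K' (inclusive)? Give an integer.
Answer: 2

Derivation:
Subtree rooted at K contains: H, K
Count = 2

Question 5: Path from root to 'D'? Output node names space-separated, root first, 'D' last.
Answer: G D

Derivation:
Walk down from root: G -> D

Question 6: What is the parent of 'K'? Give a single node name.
Scan adjacency: K appears as child of F

Answer: F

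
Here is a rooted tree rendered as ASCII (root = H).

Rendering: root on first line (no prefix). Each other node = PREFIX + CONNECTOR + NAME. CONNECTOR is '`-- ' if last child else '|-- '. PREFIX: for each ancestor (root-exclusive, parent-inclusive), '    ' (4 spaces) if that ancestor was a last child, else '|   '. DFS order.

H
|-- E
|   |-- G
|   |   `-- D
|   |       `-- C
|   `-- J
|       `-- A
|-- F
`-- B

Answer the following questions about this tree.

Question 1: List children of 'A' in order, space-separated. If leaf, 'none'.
Node A's children (from adjacency): (leaf)

Answer: none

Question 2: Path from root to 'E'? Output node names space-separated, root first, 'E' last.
Walk down from root: H -> E

Answer: H E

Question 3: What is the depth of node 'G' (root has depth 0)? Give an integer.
Path from root to G: H -> E -> G
Depth = number of edges = 2

Answer: 2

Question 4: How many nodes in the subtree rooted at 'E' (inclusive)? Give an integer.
Answer: 6

Derivation:
Subtree rooted at E contains: A, C, D, E, G, J
Count = 6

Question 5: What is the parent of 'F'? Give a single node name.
Answer: H

Derivation:
Scan adjacency: F appears as child of H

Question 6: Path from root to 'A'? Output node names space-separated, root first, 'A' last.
Walk down from root: H -> E -> J -> A

Answer: H E J A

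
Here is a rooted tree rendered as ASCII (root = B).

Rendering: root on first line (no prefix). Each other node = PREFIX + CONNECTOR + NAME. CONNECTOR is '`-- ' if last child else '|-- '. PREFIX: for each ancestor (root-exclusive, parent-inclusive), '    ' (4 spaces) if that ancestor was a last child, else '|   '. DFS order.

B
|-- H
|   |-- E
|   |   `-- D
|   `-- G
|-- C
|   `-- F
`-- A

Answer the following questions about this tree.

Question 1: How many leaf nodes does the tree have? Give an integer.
Answer: 4

Derivation:
Leaves (nodes with no children): A, D, F, G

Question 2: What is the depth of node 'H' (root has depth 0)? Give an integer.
Answer: 1

Derivation:
Path from root to H: B -> H
Depth = number of edges = 1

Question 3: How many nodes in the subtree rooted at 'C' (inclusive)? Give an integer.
Subtree rooted at C contains: C, F
Count = 2

Answer: 2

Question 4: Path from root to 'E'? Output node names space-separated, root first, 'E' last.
Answer: B H E

Derivation:
Walk down from root: B -> H -> E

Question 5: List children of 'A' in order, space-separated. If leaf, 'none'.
Node A's children (from adjacency): (leaf)

Answer: none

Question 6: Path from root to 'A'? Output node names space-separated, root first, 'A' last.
Walk down from root: B -> A

Answer: B A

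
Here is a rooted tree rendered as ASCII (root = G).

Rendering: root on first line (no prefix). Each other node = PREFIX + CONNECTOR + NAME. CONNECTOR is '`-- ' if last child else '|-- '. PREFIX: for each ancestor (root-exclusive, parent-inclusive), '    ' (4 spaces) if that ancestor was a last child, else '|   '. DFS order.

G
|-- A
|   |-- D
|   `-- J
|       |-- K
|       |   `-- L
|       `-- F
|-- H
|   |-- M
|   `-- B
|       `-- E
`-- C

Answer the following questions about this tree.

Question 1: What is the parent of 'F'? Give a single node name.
Scan adjacency: F appears as child of J

Answer: J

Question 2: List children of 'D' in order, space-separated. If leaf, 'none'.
Answer: none

Derivation:
Node D's children (from adjacency): (leaf)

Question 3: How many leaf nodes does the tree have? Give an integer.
Leaves (nodes with no children): C, D, E, F, L, M

Answer: 6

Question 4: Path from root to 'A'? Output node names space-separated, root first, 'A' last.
Walk down from root: G -> A

Answer: G A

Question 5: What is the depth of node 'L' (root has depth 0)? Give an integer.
Path from root to L: G -> A -> J -> K -> L
Depth = number of edges = 4

Answer: 4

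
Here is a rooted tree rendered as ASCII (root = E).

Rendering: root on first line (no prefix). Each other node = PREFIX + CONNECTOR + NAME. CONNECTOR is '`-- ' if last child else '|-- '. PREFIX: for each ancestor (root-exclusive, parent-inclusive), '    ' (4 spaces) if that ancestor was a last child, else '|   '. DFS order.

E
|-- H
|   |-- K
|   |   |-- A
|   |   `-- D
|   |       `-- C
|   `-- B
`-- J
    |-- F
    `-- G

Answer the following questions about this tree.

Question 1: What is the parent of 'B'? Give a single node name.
Scan adjacency: B appears as child of H

Answer: H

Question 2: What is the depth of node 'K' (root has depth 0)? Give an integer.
Answer: 2

Derivation:
Path from root to K: E -> H -> K
Depth = number of edges = 2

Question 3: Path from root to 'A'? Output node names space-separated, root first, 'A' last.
Answer: E H K A

Derivation:
Walk down from root: E -> H -> K -> A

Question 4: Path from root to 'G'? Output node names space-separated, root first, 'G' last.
Walk down from root: E -> J -> G

Answer: E J G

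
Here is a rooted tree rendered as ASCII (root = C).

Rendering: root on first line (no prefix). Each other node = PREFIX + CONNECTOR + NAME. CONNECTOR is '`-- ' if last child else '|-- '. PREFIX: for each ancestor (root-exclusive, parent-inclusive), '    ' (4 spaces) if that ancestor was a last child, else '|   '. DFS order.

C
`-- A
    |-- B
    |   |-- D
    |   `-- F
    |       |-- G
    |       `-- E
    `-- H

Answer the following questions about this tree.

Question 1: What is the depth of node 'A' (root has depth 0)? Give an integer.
Path from root to A: C -> A
Depth = number of edges = 1

Answer: 1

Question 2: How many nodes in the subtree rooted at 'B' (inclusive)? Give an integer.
Answer: 5

Derivation:
Subtree rooted at B contains: B, D, E, F, G
Count = 5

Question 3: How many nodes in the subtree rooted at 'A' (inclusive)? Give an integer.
Answer: 7

Derivation:
Subtree rooted at A contains: A, B, D, E, F, G, H
Count = 7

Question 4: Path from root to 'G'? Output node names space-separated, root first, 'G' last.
Walk down from root: C -> A -> B -> F -> G

Answer: C A B F G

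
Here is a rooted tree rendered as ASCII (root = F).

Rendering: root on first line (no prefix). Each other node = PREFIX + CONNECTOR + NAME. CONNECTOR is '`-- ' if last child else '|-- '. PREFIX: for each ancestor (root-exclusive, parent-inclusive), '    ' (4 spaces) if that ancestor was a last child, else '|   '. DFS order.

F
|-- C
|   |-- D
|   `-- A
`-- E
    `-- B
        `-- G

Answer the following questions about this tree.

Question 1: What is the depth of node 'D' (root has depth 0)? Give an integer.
Answer: 2

Derivation:
Path from root to D: F -> C -> D
Depth = number of edges = 2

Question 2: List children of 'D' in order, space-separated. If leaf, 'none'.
Answer: none

Derivation:
Node D's children (from adjacency): (leaf)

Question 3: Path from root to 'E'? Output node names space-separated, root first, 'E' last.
Answer: F E

Derivation:
Walk down from root: F -> E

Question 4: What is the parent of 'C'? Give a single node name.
Answer: F

Derivation:
Scan adjacency: C appears as child of F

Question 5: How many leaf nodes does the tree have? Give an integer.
Leaves (nodes with no children): A, D, G

Answer: 3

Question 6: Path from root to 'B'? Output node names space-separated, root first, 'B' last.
Answer: F E B

Derivation:
Walk down from root: F -> E -> B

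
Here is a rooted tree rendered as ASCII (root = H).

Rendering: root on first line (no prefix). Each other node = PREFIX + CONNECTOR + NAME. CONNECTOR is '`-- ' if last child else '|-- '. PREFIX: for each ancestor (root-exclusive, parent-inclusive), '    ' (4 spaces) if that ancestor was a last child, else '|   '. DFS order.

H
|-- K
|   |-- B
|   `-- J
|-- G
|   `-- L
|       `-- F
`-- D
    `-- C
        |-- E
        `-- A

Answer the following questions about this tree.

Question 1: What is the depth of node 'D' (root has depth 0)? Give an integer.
Answer: 1

Derivation:
Path from root to D: H -> D
Depth = number of edges = 1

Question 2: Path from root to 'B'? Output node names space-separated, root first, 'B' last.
Walk down from root: H -> K -> B

Answer: H K B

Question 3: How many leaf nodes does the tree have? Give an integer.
Answer: 5

Derivation:
Leaves (nodes with no children): A, B, E, F, J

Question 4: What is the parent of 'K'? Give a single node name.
Scan adjacency: K appears as child of H

Answer: H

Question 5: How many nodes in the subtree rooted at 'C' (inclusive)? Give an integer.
Answer: 3

Derivation:
Subtree rooted at C contains: A, C, E
Count = 3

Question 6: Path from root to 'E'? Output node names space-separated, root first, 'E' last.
Answer: H D C E

Derivation:
Walk down from root: H -> D -> C -> E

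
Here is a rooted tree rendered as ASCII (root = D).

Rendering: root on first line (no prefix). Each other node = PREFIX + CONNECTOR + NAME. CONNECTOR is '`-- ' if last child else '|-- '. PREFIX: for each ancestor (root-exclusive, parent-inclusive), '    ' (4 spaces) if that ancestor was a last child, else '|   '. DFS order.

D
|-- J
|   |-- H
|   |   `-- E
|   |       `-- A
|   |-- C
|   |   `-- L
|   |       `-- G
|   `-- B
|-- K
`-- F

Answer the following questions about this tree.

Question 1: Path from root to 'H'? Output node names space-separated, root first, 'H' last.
Walk down from root: D -> J -> H

Answer: D J H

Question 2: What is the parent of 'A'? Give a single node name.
Answer: E

Derivation:
Scan adjacency: A appears as child of E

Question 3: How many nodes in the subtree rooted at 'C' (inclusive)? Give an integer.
Subtree rooted at C contains: C, G, L
Count = 3

Answer: 3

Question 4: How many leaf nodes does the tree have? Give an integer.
Leaves (nodes with no children): A, B, F, G, K

Answer: 5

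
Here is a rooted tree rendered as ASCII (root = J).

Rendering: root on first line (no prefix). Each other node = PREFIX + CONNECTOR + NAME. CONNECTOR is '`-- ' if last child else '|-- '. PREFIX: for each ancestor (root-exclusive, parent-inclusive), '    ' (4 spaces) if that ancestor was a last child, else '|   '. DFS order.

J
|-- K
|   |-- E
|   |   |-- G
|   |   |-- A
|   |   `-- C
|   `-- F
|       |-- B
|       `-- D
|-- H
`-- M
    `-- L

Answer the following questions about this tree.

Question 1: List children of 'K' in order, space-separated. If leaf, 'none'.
Answer: E F

Derivation:
Node K's children (from adjacency): E, F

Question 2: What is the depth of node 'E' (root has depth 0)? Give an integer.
Answer: 2

Derivation:
Path from root to E: J -> K -> E
Depth = number of edges = 2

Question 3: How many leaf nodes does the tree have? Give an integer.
Leaves (nodes with no children): A, B, C, D, G, H, L

Answer: 7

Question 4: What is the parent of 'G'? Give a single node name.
Answer: E

Derivation:
Scan adjacency: G appears as child of E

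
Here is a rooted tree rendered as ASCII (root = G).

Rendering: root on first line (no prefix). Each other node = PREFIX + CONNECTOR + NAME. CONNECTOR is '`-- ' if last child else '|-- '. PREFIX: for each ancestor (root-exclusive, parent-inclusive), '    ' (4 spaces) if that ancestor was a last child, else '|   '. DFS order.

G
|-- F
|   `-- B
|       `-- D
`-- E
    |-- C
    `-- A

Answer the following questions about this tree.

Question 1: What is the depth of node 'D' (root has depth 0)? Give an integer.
Path from root to D: G -> F -> B -> D
Depth = number of edges = 3

Answer: 3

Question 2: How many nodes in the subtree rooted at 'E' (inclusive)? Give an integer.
Subtree rooted at E contains: A, C, E
Count = 3

Answer: 3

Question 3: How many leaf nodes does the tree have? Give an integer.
Leaves (nodes with no children): A, C, D

Answer: 3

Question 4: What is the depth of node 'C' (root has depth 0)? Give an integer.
Path from root to C: G -> E -> C
Depth = number of edges = 2

Answer: 2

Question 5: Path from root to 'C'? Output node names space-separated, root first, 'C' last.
Answer: G E C

Derivation:
Walk down from root: G -> E -> C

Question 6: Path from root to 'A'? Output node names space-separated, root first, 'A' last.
Answer: G E A

Derivation:
Walk down from root: G -> E -> A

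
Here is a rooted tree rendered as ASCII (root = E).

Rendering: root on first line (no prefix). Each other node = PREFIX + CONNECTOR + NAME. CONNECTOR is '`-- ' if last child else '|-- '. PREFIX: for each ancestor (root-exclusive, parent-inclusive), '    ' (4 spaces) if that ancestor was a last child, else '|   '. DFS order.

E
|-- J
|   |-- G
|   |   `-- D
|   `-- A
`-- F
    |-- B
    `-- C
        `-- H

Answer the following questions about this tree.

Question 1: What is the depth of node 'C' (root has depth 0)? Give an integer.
Answer: 2

Derivation:
Path from root to C: E -> F -> C
Depth = number of edges = 2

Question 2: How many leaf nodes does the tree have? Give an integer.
Leaves (nodes with no children): A, B, D, H

Answer: 4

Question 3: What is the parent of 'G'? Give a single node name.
Scan adjacency: G appears as child of J

Answer: J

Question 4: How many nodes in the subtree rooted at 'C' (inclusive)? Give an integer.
Answer: 2

Derivation:
Subtree rooted at C contains: C, H
Count = 2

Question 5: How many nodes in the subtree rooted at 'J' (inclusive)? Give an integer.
Answer: 4

Derivation:
Subtree rooted at J contains: A, D, G, J
Count = 4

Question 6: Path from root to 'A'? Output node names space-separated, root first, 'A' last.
Walk down from root: E -> J -> A

Answer: E J A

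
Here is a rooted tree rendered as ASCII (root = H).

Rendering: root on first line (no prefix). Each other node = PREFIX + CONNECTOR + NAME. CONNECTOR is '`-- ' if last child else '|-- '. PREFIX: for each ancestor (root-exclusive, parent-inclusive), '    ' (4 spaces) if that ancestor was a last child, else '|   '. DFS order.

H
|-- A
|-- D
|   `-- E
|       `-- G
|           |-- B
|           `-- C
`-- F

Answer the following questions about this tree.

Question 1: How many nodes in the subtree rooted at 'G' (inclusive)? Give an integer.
Subtree rooted at G contains: B, C, G
Count = 3

Answer: 3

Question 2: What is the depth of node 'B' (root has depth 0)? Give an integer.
Path from root to B: H -> D -> E -> G -> B
Depth = number of edges = 4

Answer: 4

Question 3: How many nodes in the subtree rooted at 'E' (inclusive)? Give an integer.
Answer: 4

Derivation:
Subtree rooted at E contains: B, C, E, G
Count = 4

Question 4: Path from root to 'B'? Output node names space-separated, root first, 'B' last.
Walk down from root: H -> D -> E -> G -> B

Answer: H D E G B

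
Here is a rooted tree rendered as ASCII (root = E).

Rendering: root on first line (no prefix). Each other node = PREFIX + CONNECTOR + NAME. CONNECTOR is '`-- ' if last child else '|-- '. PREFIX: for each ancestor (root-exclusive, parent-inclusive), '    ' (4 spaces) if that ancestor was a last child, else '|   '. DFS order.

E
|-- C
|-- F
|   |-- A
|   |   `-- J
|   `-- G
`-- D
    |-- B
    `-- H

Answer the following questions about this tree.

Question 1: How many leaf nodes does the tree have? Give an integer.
Answer: 5

Derivation:
Leaves (nodes with no children): B, C, G, H, J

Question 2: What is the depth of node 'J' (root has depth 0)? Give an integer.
Path from root to J: E -> F -> A -> J
Depth = number of edges = 3

Answer: 3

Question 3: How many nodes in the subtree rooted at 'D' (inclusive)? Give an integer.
Answer: 3

Derivation:
Subtree rooted at D contains: B, D, H
Count = 3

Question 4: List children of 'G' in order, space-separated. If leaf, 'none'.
Answer: none

Derivation:
Node G's children (from adjacency): (leaf)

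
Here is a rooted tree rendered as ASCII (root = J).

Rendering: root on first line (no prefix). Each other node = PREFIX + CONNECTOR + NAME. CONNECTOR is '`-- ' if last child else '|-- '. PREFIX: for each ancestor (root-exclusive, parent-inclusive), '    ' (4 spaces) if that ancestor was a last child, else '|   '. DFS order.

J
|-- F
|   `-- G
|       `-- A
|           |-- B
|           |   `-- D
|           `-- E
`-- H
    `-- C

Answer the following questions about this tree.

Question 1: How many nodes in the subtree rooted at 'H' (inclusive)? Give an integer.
Answer: 2

Derivation:
Subtree rooted at H contains: C, H
Count = 2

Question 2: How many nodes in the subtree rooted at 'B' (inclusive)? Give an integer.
Subtree rooted at B contains: B, D
Count = 2

Answer: 2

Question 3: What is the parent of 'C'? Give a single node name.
Scan adjacency: C appears as child of H

Answer: H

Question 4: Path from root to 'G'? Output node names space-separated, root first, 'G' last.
Answer: J F G

Derivation:
Walk down from root: J -> F -> G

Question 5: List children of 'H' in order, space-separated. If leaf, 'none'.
Answer: C

Derivation:
Node H's children (from adjacency): C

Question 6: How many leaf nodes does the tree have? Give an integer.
Answer: 3

Derivation:
Leaves (nodes with no children): C, D, E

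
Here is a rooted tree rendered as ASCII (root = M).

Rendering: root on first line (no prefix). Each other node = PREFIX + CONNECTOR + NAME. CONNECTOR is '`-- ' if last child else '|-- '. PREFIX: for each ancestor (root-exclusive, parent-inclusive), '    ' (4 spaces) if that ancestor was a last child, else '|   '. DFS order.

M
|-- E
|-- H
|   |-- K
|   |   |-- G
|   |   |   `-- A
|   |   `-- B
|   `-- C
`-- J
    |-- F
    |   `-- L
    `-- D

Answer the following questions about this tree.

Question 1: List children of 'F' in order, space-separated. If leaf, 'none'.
Node F's children (from adjacency): L

Answer: L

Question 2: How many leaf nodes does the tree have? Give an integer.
Leaves (nodes with no children): A, B, C, D, E, L

Answer: 6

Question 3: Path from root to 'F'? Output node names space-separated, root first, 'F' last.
Walk down from root: M -> J -> F

Answer: M J F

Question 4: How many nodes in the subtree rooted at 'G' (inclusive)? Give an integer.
Subtree rooted at G contains: A, G
Count = 2

Answer: 2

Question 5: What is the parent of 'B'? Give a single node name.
Answer: K

Derivation:
Scan adjacency: B appears as child of K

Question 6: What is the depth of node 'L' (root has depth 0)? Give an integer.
Path from root to L: M -> J -> F -> L
Depth = number of edges = 3

Answer: 3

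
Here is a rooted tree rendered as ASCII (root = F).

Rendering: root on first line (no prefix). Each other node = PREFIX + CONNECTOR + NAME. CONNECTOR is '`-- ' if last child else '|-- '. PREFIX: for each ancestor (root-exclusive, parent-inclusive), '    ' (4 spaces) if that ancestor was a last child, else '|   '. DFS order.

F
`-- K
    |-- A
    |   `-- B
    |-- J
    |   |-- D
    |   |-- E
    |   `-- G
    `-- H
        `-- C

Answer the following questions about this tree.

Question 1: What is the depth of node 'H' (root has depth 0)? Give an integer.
Answer: 2

Derivation:
Path from root to H: F -> K -> H
Depth = number of edges = 2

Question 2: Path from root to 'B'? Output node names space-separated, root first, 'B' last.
Answer: F K A B

Derivation:
Walk down from root: F -> K -> A -> B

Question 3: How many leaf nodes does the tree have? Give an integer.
Leaves (nodes with no children): B, C, D, E, G

Answer: 5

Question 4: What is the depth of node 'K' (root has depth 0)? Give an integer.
Path from root to K: F -> K
Depth = number of edges = 1

Answer: 1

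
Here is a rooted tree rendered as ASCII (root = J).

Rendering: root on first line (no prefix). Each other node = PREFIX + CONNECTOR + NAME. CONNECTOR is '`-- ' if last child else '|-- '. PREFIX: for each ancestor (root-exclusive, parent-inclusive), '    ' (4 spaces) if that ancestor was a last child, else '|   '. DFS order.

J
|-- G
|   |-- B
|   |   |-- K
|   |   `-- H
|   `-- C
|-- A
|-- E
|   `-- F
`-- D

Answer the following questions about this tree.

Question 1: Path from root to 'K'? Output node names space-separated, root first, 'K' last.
Walk down from root: J -> G -> B -> K

Answer: J G B K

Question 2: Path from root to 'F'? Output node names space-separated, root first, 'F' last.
Answer: J E F

Derivation:
Walk down from root: J -> E -> F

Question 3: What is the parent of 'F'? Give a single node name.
Answer: E

Derivation:
Scan adjacency: F appears as child of E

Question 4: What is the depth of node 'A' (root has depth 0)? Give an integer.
Answer: 1

Derivation:
Path from root to A: J -> A
Depth = number of edges = 1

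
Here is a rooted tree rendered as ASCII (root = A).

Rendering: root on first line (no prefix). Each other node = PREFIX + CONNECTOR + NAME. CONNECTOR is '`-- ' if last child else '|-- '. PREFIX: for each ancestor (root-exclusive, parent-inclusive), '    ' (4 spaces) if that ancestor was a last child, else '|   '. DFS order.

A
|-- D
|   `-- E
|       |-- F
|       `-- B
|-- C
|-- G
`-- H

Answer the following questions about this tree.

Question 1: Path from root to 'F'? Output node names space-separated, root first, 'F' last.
Answer: A D E F

Derivation:
Walk down from root: A -> D -> E -> F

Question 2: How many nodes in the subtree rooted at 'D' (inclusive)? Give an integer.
Answer: 4

Derivation:
Subtree rooted at D contains: B, D, E, F
Count = 4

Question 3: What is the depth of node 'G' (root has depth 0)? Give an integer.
Path from root to G: A -> G
Depth = number of edges = 1

Answer: 1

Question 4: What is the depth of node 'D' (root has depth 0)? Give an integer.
Answer: 1

Derivation:
Path from root to D: A -> D
Depth = number of edges = 1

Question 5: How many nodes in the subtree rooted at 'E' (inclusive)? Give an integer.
Subtree rooted at E contains: B, E, F
Count = 3

Answer: 3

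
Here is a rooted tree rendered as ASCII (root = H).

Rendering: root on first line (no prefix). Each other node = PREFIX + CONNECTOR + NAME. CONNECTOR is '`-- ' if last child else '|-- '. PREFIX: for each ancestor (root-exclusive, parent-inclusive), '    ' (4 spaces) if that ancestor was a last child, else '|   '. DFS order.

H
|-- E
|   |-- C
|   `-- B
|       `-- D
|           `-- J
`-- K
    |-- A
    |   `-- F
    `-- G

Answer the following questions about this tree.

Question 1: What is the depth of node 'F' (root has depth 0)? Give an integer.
Path from root to F: H -> K -> A -> F
Depth = number of edges = 3

Answer: 3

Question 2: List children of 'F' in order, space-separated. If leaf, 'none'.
Answer: none

Derivation:
Node F's children (from adjacency): (leaf)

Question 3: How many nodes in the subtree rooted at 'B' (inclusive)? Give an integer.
Subtree rooted at B contains: B, D, J
Count = 3

Answer: 3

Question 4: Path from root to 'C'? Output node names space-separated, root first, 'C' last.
Walk down from root: H -> E -> C

Answer: H E C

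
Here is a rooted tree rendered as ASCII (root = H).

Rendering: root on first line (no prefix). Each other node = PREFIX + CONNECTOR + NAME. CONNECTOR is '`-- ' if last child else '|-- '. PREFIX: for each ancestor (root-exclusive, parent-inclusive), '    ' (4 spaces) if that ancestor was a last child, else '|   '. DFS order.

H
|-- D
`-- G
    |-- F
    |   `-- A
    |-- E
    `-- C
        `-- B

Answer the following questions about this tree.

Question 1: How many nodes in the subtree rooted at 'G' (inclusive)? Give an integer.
Subtree rooted at G contains: A, B, C, E, F, G
Count = 6

Answer: 6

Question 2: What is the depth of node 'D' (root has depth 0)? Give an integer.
Answer: 1

Derivation:
Path from root to D: H -> D
Depth = number of edges = 1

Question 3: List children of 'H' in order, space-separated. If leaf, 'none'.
Node H's children (from adjacency): D, G

Answer: D G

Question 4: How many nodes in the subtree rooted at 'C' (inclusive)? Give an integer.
Answer: 2

Derivation:
Subtree rooted at C contains: B, C
Count = 2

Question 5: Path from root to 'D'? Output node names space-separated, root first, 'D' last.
Walk down from root: H -> D

Answer: H D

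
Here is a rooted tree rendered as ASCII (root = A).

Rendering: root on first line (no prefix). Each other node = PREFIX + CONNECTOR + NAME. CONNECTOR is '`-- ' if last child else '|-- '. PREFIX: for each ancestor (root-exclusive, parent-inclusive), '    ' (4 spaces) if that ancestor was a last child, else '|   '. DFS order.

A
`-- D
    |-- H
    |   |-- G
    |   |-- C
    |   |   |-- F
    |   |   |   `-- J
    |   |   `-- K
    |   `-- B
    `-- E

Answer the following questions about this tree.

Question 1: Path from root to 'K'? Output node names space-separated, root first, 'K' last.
Answer: A D H C K

Derivation:
Walk down from root: A -> D -> H -> C -> K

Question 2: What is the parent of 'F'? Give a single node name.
Scan adjacency: F appears as child of C

Answer: C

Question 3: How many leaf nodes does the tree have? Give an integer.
Answer: 5

Derivation:
Leaves (nodes with no children): B, E, G, J, K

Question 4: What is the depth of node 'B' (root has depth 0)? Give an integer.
Answer: 3

Derivation:
Path from root to B: A -> D -> H -> B
Depth = number of edges = 3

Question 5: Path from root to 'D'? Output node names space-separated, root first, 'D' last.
Walk down from root: A -> D

Answer: A D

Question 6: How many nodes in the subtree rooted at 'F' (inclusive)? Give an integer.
Subtree rooted at F contains: F, J
Count = 2

Answer: 2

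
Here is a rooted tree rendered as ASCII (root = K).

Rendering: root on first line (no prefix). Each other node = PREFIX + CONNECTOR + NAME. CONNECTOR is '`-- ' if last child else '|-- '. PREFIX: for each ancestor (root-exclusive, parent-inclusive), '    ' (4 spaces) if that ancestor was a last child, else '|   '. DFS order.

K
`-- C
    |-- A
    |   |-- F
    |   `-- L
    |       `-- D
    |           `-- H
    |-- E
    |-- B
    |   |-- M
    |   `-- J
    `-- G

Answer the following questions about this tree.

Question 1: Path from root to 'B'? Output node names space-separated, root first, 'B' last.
Walk down from root: K -> C -> B

Answer: K C B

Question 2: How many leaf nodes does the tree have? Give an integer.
Answer: 6

Derivation:
Leaves (nodes with no children): E, F, G, H, J, M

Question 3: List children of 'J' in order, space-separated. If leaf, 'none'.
Node J's children (from adjacency): (leaf)

Answer: none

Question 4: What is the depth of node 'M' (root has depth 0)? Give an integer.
Path from root to M: K -> C -> B -> M
Depth = number of edges = 3

Answer: 3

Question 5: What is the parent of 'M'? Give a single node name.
Scan adjacency: M appears as child of B

Answer: B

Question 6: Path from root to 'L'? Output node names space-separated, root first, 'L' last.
Answer: K C A L

Derivation:
Walk down from root: K -> C -> A -> L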